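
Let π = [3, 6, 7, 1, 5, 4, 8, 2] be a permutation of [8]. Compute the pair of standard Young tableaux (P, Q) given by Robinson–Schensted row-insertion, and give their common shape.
P = [1, 2, 7, 8] / [3, 4] / [5] / [6];  Q = [1, 2, 3, 7] / [4, 5] / [6] / [8];  common shape = (4, 2, 1, 1)

Row-insert the values π_1, π_2, … into P one at a time, bumping the leftmost entry strictly greater than the inserted value down to the next row. The recording tableau Q records, in position (i, j), the step at which that cell was added to P.
  Insert 3 (step 1): P = [3];  Q = [1]
  Insert 6 (step 2): P = [3, 6];  Q = [1, 2]
  Insert 7 (step 3): P = [3, 6, 7];  Q = [1, 2, 3]
  Insert 1 (step 4): P = [1, 6, 7] / [3];  Q = [1, 2, 3] / [4]
  Insert 5 (step 5): P = [1, 5, 7] / [3, 6];  Q = [1, 2, 3] / [4, 5]
  Insert 4 (step 6): P = [1, 4, 7] / [3, 5] / [6];  Q = [1, 2, 3] / [4, 5] / [6]
  Insert 8 (step 7): P = [1, 4, 7, 8] / [3, 5] / [6];  Q = [1, 2, 3, 7] / [4, 5] / [6]
  Insert 2 (step 8): P = [1, 2, 7, 8] / [3, 4] / [5] / [6];  Q = [1, 2, 3, 7] / [4, 5] / [6] / [8]
Final shape: (4, 2, 1, 1).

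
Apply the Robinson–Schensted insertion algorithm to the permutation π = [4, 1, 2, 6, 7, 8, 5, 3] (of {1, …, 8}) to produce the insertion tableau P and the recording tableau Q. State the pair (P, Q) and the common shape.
P = [1, 2, 3, 7, 8] / [4, 5] / [6];  Q = [1, 3, 4, 5, 6] / [2, 7] / [8];  common shape = (5, 2, 1)

Row-insert the values π_1, π_2, … into P one at a time, bumping the leftmost entry strictly greater than the inserted value down to the next row. The recording tableau Q records, in position (i, j), the step at which that cell was added to P.
  Insert 4 (step 1): P = [4];  Q = [1]
  Insert 1 (step 2): P = [1] / [4];  Q = [1] / [2]
  Insert 2 (step 3): P = [1, 2] / [4];  Q = [1, 3] / [2]
  Insert 6 (step 4): P = [1, 2, 6] / [4];  Q = [1, 3, 4] / [2]
  Insert 7 (step 5): P = [1, 2, 6, 7] / [4];  Q = [1, 3, 4, 5] / [2]
  Insert 8 (step 6): P = [1, 2, 6, 7, 8] / [4];  Q = [1, 3, 4, 5, 6] / [2]
  Insert 5 (step 7): P = [1, 2, 5, 7, 8] / [4, 6];  Q = [1, 3, 4, 5, 6] / [2, 7]
  Insert 3 (step 8): P = [1, 2, 3, 7, 8] / [4, 5] / [6];  Q = [1, 3, 4, 5, 6] / [2, 7] / [8]
Final shape: (5, 2, 1).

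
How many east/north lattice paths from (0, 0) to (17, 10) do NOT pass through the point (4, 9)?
Number of paths = 8426275

Total paths from (0, 0) to (17, 10): C(27, 17) = 8436285. Paths through (4, 9): (paths (0, 0) → (4, 9)) × (paths (4, 9) → (17, 10)) = C(13, 4) · C(14, 13) = 715 · 14 = 10010. Avoidance count = 8436285 − 10010 = 8426275.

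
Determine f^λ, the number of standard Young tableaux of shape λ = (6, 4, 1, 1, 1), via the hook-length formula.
# SYT of shape (6, 4, 1, 1, 1) = 10296

Hook-length formula: f^λ = n! / Π hook(c), product over all cells c of the Young diagram. For λ = (6, 4, 1, 1, 1), n = 13 boxes. Hook lengths by row (left-to-right, top-to-bottom): [10, 6, 5, 4, 2, 1]; [7, 3, 2, 1]; [3]; [2]; [1]. Product of hooks = 604800. So f^λ = 13! / 604800 = 6227020800 / 604800 = 10296.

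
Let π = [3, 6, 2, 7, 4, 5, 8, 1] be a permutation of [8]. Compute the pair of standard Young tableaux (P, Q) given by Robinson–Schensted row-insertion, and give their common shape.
P = [1, 4, 5, 8] / [2, 6, 7] / [3];  Q = [1, 2, 4, 7] / [3, 5, 6] / [8];  common shape = (4, 3, 1)

Row-insert the values π_1, π_2, … into P one at a time, bumping the leftmost entry strictly greater than the inserted value down to the next row. The recording tableau Q records, in position (i, j), the step at which that cell was added to P.
  Insert 3 (step 1): P = [3];  Q = [1]
  Insert 6 (step 2): P = [3, 6];  Q = [1, 2]
  Insert 2 (step 3): P = [2, 6] / [3];  Q = [1, 2] / [3]
  Insert 7 (step 4): P = [2, 6, 7] / [3];  Q = [1, 2, 4] / [3]
  Insert 4 (step 5): P = [2, 4, 7] / [3, 6];  Q = [1, 2, 4] / [3, 5]
  Insert 5 (step 6): P = [2, 4, 5] / [3, 6, 7];  Q = [1, 2, 4] / [3, 5, 6]
  Insert 8 (step 7): P = [2, 4, 5, 8] / [3, 6, 7];  Q = [1, 2, 4, 7] / [3, 5, 6]
  Insert 1 (step 8): P = [1, 4, 5, 8] / [2, 6, 7] / [3];  Q = [1, 2, 4, 7] / [3, 5, 6] / [8]
Final shape: (4, 3, 1).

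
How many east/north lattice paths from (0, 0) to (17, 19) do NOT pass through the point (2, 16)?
Number of paths = 8597371752

Total paths from (0, 0) to (17, 19): C(36, 17) = 8597496600. Paths through (2, 16): (paths (0, 0) → (2, 16)) × (paths (2, 16) → (17, 19)) = C(18, 2) · C(18, 15) = 153 · 816 = 124848. Avoidance count = 8597496600 − 124848 = 8597371752.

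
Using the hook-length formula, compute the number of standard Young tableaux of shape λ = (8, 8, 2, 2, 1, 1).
# SYT of shape (8, 8, 2, 2, 1, 1) = 275769648

Hook-length formula: f^λ = n! / Π hook(c), product over all cells c of the Young diagram. For λ = (8, 8, 2, 2, 1, 1), n = 22 boxes. Hook lengths by row (left-to-right, top-to-bottom): [13, 10, 7, 6, 5, 4, 3, 2]; [12, 9, 6, 5, 4, 3, 2, 1]; [5, 2]; [4, 1]; [2]; [1]. Product of hooks = 4075868160000. So f^λ = 22! / 4075868160000 = 1124000727777607680000 / 4075868160000 = 275769648.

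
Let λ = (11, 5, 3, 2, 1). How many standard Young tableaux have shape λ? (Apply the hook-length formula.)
# SYT of shape (11, 5, 3, 2, 1) = 584965920

Hook-length formula: f^λ = n! / Π hook(c), product over all cells c of the Young diagram. For λ = (11, 5, 3, 2, 1), n = 22 boxes. Hook lengths by row (left-to-right, top-to-bottom): [15, 13, 11, 9, 8, 6, 5, 4, 3, 2, 1]; [8, 6, 4, 2, 1]; [5, 3, 1]; [3, 1]; [1]. Product of hooks = 1921480704000. So f^λ = 22! / 1921480704000 = 1124000727777607680000 / 1921480704000 = 584965920.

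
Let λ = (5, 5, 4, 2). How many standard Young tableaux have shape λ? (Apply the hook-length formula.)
# SYT of shape (5, 5, 4, 2) = 231660

Hook-length formula: f^λ = n! / Π hook(c), product over all cells c of the Young diagram. For λ = (5, 5, 4, 2), n = 16 boxes. Hook lengths by row (left-to-right, top-to-bottom): [8, 7, 5, 4, 2]; [7, 6, 4, 3, 1]; [5, 4, 2, 1]; [2, 1]. Product of hooks = 90316800. So f^λ = 16! / 90316800 = 20922789888000 / 90316800 = 231660.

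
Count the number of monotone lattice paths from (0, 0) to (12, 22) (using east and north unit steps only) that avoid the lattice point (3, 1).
Number of paths = 491125440

Total paths from (0, 0) to (12, 22): C(34, 12) = 548354040. Paths through (3, 1): (paths (0, 0) → (3, 1)) × (paths (3, 1) → (12, 22)) = C(4, 3) · C(30, 9) = 4 · 14307150 = 57228600. Avoidance count = 548354040 − 57228600 = 491125440.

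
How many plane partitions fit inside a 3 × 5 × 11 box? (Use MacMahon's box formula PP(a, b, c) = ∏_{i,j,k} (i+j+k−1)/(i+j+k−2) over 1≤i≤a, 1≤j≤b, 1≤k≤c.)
PP(3, 5, 11) = 1837984512

Evaluate the triple product over i = 1..3, j = 1..5, k = 1..11. The factors are (2/1) · (3/2) · (4/3) · (5/4) · (6/5) · (7/6) · (8/7) · (9/8) · … (165 factors total). The numerators and denominators telescope so the product is an integer; carrying out the multiplication exactly gives PP(3, 5, 11) = 1837984512.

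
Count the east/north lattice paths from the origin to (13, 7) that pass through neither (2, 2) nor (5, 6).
Number of paths = 49044

Inclusion–exclusion. Total paths: C(20, 13) = 77520. Through P₁: C(4, 2)·C(16, 11) = 26208. Through P₂: C(11, 5)·C(9, 8) = 4158. Since P₁ is strictly southwest of P₂, a monotone path through both must visit P₁ then P₂; paths through both = C(4, 2)·C(7, 3)·C(9, 8) = 1890. Avoid both = 77520 − 26208 − 4158 + 1890 = 49044.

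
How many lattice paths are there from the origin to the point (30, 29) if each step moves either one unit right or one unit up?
Number of paths = 59132290782430712

A monotone lattice path from (0, 0) to (30, 29) consists of 30 east steps and 29 north steps in some order, so it is determined by which 30 of the 59 steps are east. The count is C(59, 30) = 59132290782430712.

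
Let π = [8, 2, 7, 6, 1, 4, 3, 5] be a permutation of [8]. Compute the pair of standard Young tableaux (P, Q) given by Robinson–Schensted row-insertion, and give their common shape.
P = [1, 3, 5] / [2, 4] / [6] / [7] / [8];  Q = [1, 3, 8] / [2, 6] / [4] / [5] / [7];  common shape = (3, 2, 1, 1, 1)

Row-insert the values π_1, π_2, … into P one at a time, bumping the leftmost entry strictly greater than the inserted value down to the next row. The recording tableau Q records, in position (i, j), the step at which that cell was added to P.
  Insert 8 (step 1): P = [8];  Q = [1]
  Insert 2 (step 2): P = [2] / [8];  Q = [1] / [2]
  Insert 7 (step 3): P = [2, 7] / [8];  Q = [1, 3] / [2]
  Insert 6 (step 4): P = [2, 6] / [7] / [8];  Q = [1, 3] / [2] / [4]
  Insert 1 (step 5): P = [1, 6] / [2] / [7] / [8];  Q = [1, 3] / [2] / [4] / [5]
  Insert 4 (step 6): P = [1, 4] / [2, 6] / [7] / [8];  Q = [1, 3] / [2, 6] / [4] / [5]
  Insert 3 (step 7): P = [1, 3] / [2, 4] / [6] / [7] / [8];  Q = [1, 3] / [2, 6] / [4] / [5] / [7]
  Insert 5 (step 8): P = [1, 3, 5] / [2, 4] / [6] / [7] / [8];  Q = [1, 3, 8] / [2, 6] / [4] / [5] / [7]
Final shape: (3, 2, 1, 1, 1).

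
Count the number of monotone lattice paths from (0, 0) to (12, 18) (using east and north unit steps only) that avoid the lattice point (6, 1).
Number of paths = 85786596

Total paths from (0, 0) to (12, 18): C(30, 12) = 86493225. Paths through (6, 1): (paths (0, 0) → (6, 1)) × (paths (6, 1) → (12, 18)) = C(7, 6) · C(23, 6) = 7 · 100947 = 706629. Avoidance count = 86493225 − 706629 = 85786596.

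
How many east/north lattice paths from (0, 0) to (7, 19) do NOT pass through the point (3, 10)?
Number of paths = 453310

Total paths from (0, 0) to (7, 19): C(26, 7) = 657800. Paths through (3, 10): (paths (0, 0) → (3, 10)) × (paths (3, 10) → (7, 19)) = C(13, 3) · C(13, 4) = 286 · 715 = 204490. Avoidance count = 657800 − 204490 = 453310.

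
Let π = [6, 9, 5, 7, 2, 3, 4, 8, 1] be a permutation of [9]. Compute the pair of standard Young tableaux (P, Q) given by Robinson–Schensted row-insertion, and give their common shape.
P = [1, 3, 4, 8] / [2, 7] / [5, 9] / [6];  Q = [1, 2, 7, 8] / [3, 4] / [5, 6] / [9];  common shape = (4, 2, 2, 1)

Row-insert the values π_1, π_2, … into P one at a time, bumping the leftmost entry strictly greater than the inserted value down to the next row. The recording tableau Q records, in position (i, j), the step at which that cell was added to P.
  Insert 6 (step 1): P = [6];  Q = [1]
  Insert 9 (step 2): P = [6, 9];  Q = [1, 2]
  Insert 5 (step 3): P = [5, 9] / [6];  Q = [1, 2] / [3]
  Insert 7 (step 4): P = [5, 7] / [6, 9];  Q = [1, 2] / [3, 4]
  Insert 2 (step 5): P = [2, 7] / [5, 9] / [6];  Q = [1, 2] / [3, 4] / [5]
  Insert 3 (step 6): P = [2, 3] / [5, 7] / [6, 9];  Q = [1, 2] / [3, 4] / [5, 6]
  Insert 4 (step 7): P = [2, 3, 4] / [5, 7] / [6, 9];  Q = [1, 2, 7] / [3, 4] / [5, 6]
  Insert 8 (step 8): P = [2, 3, 4, 8] / [5, 7] / [6, 9];  Q = [1, 2, 7, 8] / [3, 4] / [5, 6]
  Insert 1 (step 9): P = [1, 3, 4, 8] / [2, 7] / [5, 9] / [6];  Q = [1, 2, 7, 8] / [3, 4] / [5, 6] / [9]
Final shape: (4, 2, 2, 1).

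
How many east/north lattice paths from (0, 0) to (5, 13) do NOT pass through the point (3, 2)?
Number of paths = 7788

Total paths from (0, 0) to (5, 13): C(18, 5) = 8568. Paths through (3, 2): (paths (0, 0) → (3, 2)) × (paths (3, 2) → (5, 13)) = C(5, 3) · C(13, 2) = 10 · 78 = 780. Avoidance count = 8568 − 780 = 7788.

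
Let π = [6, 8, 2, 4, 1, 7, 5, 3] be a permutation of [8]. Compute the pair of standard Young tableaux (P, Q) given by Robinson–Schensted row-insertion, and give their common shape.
P = [1, 3, 5] / [2, 4] / [6, 7] / [8];  Q = [1, 2, 6] / [3, 4] / [5, 7] / [8];  common shape = (3, 2, 2, 1)

Row-insert the values π_1, π_2, … into P one at a time, bumping the leftmost entry strictly greater than the inserted value down to the next row. The recording tableau Q records, in position (i, j), the step at which that cell was added to P.
  Insert 6 (step 1): P = [6];  Q = [1]
  Insert 8 (step 2): P = [6, 8];  Q = [1, 2]
  Insert 2 (step 3): P = [2, 8] / [6];  Q = [1, 2] / [3]
  Insert 4 (step 4): P = [2, 4] / [6, 8];  Q = [1, 2] / [3, 4]
  Insert 1 (step 5): P = [1, 4] / [2, 8] / [6];  Q = [1, 2] / [3, 4] / [5]
  Insert 7 (step 6): P = [1, 4, 7] / [2, 8] / [6];  Q = [1, 2, 6] / [3, 4] / [5]
  Insert 5 (step 7): P = [1, 4, 5] / [2, 7] / [6, 8];  Q = [1, 2, 6] / [3, 4] / [5, 7]
  Insert 3 (step 8): P = [1, 3, 5] / [2, 4] / [6, 7] / [8];  Q = [1, 2, 6] / [3, 4] / [5, 7] / [8]
Final shape: (3, 2, 2, 1).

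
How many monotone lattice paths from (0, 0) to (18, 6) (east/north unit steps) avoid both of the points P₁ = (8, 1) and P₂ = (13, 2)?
Number of paths = 101143

Inclusion–exclusion. Total paths: C(24, 18) = 134596. Through P₁: C(9, 8)·C(15, 10) = 27027. Through P₂: C(15, 13)·C(9, 5) = 13230. Since P₁ is strictly southwest of P₂, a monotone path through both must visit P₁ then P₂; paths through both = C(9, 8)·C(6, 5)·C(9, 5) = 6804. Avoid both = 134596 − 27027 − 13230 + 6804 = 101143.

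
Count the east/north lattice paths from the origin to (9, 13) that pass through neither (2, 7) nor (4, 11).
Number of paths = 418319

Inclusion–exclusion. Total paths: C(22, 9) = 497420. Through P₁: C(9, 2)·C(13, 7) = 61776. Through P₂: C(15, 4)·C(7, 5) = 28665. Since P₁ is strictly southwest of P₂, a monotone path through both must visit P₁ then P₂; paths through both = C(9, 2)·C(6, 2)·C(7, 5) = 11340. Avoid both = 497420 − 61776 − 28665 + 11340 = 418319.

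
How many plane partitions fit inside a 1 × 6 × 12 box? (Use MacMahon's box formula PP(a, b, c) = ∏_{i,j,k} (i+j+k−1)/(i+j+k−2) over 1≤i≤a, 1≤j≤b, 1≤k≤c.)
PP(1, 6, 12) = 18564

Evaluate the triple product over i = 1..1, j = 1..6, k = 1..12. The factors are (2/1) · (3/2) · (4/3) · (5/4) · (6/5) · (7/6) · (8/7) · (9/8) · … (72 factors total). The numerators and denominators telescope so the product is an integer; carrying out the multiplication exactly gives PP(1, 6, 12) = 18564.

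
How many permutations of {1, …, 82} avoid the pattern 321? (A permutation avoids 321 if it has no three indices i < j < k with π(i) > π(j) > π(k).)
C_82 = 17526585015616776834735140517915655636396234280

These 321-avoiding permutations are counted by the Catalan number C_n = (1/(n + 1)) · C(2n, n). For n = 82: C_82 = (1/83) · C(164, 82) = 1454706556296192477283016662986999417820887445240/83 = 17526585015616776834735140517915655636396234280.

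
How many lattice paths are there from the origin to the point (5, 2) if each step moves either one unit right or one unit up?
Number of paths = 21

A monotone lattice path from (0, 0) to (5, 2) consists of 5 east steps and 2 north steps in some order, so it is determined by which 5 of the 7 steps are east. The count is C(7, 5) = 21.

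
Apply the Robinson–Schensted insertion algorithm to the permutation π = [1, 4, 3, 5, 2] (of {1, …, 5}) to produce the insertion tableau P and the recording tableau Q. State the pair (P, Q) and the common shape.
P = [1, 2, 5] / [3] / [4];  Q = [1, 2, 4] / [3] / [5];  common shape = (3, 1, 1)

Row-insert the values π_1, π_2, … into P one at a time, bumping the leftmost entry strictly greater than the inserted value down to the next row. The recording tableau Q records, in position (i, j), the step at which that cell was added to P.
  Insert 1 (step 1): P = [1];  Q = [1]
  Insert 4 (step 2): P = [1, 4];  Q = [1, 2]
  Insert 3 (step 3): P = [1, 3] / [4];  Q = [1, 2] / [3]
  Insert 5 (step 4): P = [1, 3, 5] / [4];  Q = [1, 2, 4] / [3]
  Insert 2 (step 5): P = [1, 2, 5] / [3] / [4];  Q = [1, 2, 4] / [3] / [5]
Final shape: (3, 1, 1).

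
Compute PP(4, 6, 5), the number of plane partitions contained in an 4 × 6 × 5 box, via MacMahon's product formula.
PP(4, 6, 5) = 133613766

Evaluate the triple product over i = 1..4, j = 1..6, k = 1..5. The factors are (2/1) · (3/2) · (4/3) · (5/4) · (6/5) · (3/2) · (4/3) · (5/4) · … (120 factors total). The numerators and denominators telescope so the product is an integer; carrying out the multiplication exactly gives PP(4, 6, 5) = 133613766.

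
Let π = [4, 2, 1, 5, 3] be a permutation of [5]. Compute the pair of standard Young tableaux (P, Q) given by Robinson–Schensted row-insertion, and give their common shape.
P = [1, 3] / [2, 5] / [4];  Q = [1, 4] / [2, 5] / [3];  common shape = (2, 2, 1)

Row-insert the values π_1, π_2, … into P one at a time, bumping the leftmost entry strictly greater than the inserted value down to the next row. The recording tableau Q records, in position (i, j), the step at which that cell was added to P.
  Insert 4 (step 1): P = [4];  Q = [1]
  Insert 2 (step 2): P = [2] / [4];  Q = [1] / [2]
  Insert 1 (step 3): P = [1] / [2] / [4];  Q = [1] / [2] / [3]
  Insert 5 (step 4): P = [1, 5] / [2] / [4];  Q = [1, 4] / [2] / [3]
  Insert 3 (step 5): P = [1, 3] / [2, 5] / [4];  Q = [1, 4] / [2, 5] / [3]
Final shape: (2, 2, 1).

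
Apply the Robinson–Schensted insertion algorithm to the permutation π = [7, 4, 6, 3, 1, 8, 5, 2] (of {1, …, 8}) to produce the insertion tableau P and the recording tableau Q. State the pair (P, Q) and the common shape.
P = [1, 2, 8] / [3, 5] / [4, 6] / [7];  Q = [1, 3, 6] / [2, 7] / [4, 8] / [5];  common shape = (3, 2, 2, 1)

Row-insert the values π_1, π_2, … into P one at a time, bumping the leftmost entry strictly greater than the inserted value down to the next row. The recording tableau Q records, in position (i, j), the step at which that cell was added to P.
  Insert 7 (step 1): P = [7];  Q = [1]
  Insert 4 (step 2): P = [4] / [7];  Q = [1] / [2]
  Insert 6 (step 3): P = [4, 6] / [7];  Q = [1, 3] / [2]
  Insert 3 (step 4): P = [3, 6] / [4] / [7];  Q = [1, 3] / [2] / [4]
  Insert 1 (step 5): P = [1, 6] / [3] / [4] / [7];  Q = [1, 3] / [2] / [4] / [5]
  Insert 8 (step 6): P = [1, 6, 8] / [3] / [4] / [7];  Q = [1, 3, 6] / [2] / [4] / [5]
  Insert 5 (step 7): P = [1, 5, 8] / [3, 6] / [4] / [7];  Q = [1, 3, 6] / [2, 7] / [4] / [5]
  Insert 2 (step 8): P = [1, 2, 8] / [3, 5] / [4, 6] / [7];  Q = [1, 3, 6] / [2, 7] / [4, 8] / [5]
Final shape: (3, 2, 2, 1).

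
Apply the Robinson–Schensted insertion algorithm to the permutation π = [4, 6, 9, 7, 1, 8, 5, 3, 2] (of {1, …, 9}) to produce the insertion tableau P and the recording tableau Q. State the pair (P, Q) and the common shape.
P = [1, 2, 7, 8] / [3, 5] / [4] / [6] / [9];  Q = [1, 2, 3, 6] / [4, 7] / [5] / [8] / [9];  common shape = (4, 2, 1, 1, 1)

Row-insert the values π_1, π_2, … into P one at a time, bumping the leftmost entry strictly greater than the inserted value down to the next row. The recording tableau Q records, in position (i, j), the step at which that cell was added to P.
  Insert 4 (step 1): P = [4];  Q = [1]
  Insert 6 (step 2): P = [4, 6];  Q = [1, 2]
  Insert 9 (step 3): P = [4, 6, 9];  Q = [1, 2, 3]
  Insert 7 (step 4): P = [4, 6, 7] / [9];  Q = [1, 2, 3] / [4]
  Insert 1 (step 5): P = [1, 6, 7] / [4] / [9];  Q = [1, 2, 3] / [4] / [5]
  Insert 8 (step 6): P = [1, 6, 7, 8] / [4] / [9];  Q = [1, 2, 3, 6] / [4] / [5]
  Insert 5 (step 7): P = [1, 5, 7, 8] / [4, 6] / [9];  Q = [1, 2, 3, 6] / [4, 7] / [5]
  Insert 3 (step 8): P = [1, 3, 7, 8] / [4, 5] / [6] / [9];  Q = [1, 2, 3, 6] / [4, 7] / [5] / [8]
  Insert 2 (step 9): P = [1, 2, 7, 8] / [3, 5] / [4] / [6] / [9];  Q = [1, 2, 3, 6] / [4, 7] / [5] / [8] / [9]
Final shape: (4, 2, 1, 1, 1).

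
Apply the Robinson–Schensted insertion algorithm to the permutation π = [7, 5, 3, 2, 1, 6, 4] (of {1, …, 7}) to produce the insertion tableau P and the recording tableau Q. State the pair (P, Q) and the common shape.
P = [1, 4] / [2, 6] / [3] / [5] / [7];  Q = [1, 6] / [2, 7] / [3] / [4] / [5];  common shape = (2, 2, 1, 1, 1)

Row-insert the values π_1, π_2, … into P one at a time, bumping the leftmost entry strictly greater than the inserted value down to the next row. The recording tableau Q records, in position (i, j), the step at which that cell was added to P.
  Insert 7 (step 1): P = [7];  Q = [1]
  Insert 5 (step 2): P = [5] / [7];  Q = [1] / [2]
  Insert 3 (step 3): P = [3] / [5] / [7];  Q = [1] / [2] / [3]
  Insert 2 (step 4): P = [2] / [3] / [5] / [7];  Q = [1] / [2] / [3] / [4]
  Insert 1 (step 5): P = [1] / [2] / [3] / [5] / [7];  Q = [1] / [2] / [3] / [4] / [5]
  Insert 6 (step 6): P = [1, 6] / [2] / [3] / [5] / [7];  Q = [1, 6] / [2] / [3] / [4] / [5]
  Insert 4 (step 7): P = [1, 4] / [2, 6] / [3] / [5] / [7];  Q = [1, 6] / [2, 7] / [3] / [4] / [5]
Final shape: (2, 2, 1, 1, 1).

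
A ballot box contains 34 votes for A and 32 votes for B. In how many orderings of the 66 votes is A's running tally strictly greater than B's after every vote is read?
Strict-lead orderings = 212336130412243110

Total orderings of the 66 votes with 34 for A: C(66, 34) = 7007092303604022630. By the Bertrand ballot formula (Cycle Lemma / reflection principle), the number of orderings in which A is strictly ahead of B throughout is (p − q)/(p + q) · C(p + q, p) = (34 − 32)/(34 + 32) · 7007092303604022630 = 212336130412243110.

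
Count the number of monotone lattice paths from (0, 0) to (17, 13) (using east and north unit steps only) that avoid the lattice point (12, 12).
Number of paths = 103534914

Total paths from (0, 0) to (17, 13): C(30, 17) = 119759850. Paths through (12, 12): (paths (0, 0) → (12, 12)) × (paths (12, 12) → (17, 13)) = C(24, 12) · C(6, 5) = 2704156 · 6 = 16224936. Avoidance count = 119759850 − 16224936 = 103534914.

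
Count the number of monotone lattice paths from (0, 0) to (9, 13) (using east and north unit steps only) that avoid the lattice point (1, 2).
Number of paths = 270674

Total paths from (0, 0) to (9, 13): C(22, 9) = 497420. Paths through (1, 2): (paths (0, 0) → (1, 2)) × (paths (1, 2) → (9, 13)) = C(3, 1) · C(19, 8) = 3 · 75582 = 226746. Avoidance count = 497420 − 226746 = 270674.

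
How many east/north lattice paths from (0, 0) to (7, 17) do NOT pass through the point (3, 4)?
Number of paths = 262804

Total paths from (0, 0) to (7, 17): C(24, 7) = 346104. Paths through (3, 4): (paths (0, 0) → (3, 4)) × (paths (3, 4) → (7, 17)) = C(7, 3) · C(17, 4) = 35 · 2380 = 83300. Avoidance count = 346104 − 83300 = 262804.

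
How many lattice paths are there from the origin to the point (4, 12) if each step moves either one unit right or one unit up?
Number of paths = 1820

A monotone lattice path from (0, 0) to (4, 12) consists of 4 east steps and 12 north steps in some order, so it is determined by which 4 of the 16 steps are east. The count is C(16, 4) = 1820.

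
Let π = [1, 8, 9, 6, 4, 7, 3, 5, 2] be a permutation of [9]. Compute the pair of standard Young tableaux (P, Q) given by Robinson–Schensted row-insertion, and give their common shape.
P = [1, 2, 5] / [3, 7] / [4, 9] / [6] / [8];  Q = [1, 2, 3] / [4, 6] / [5, 8] / [7] / [9];  common shape = (3, 2, 2, 1, 1)

Row-insert the values π_1, π_2, … into P one at a time, bumping the leftmost entry strictly greater than the inserted value down to the next row. The recording tableau Q records, in position (i, j), the step at which that cell was added to P.
  Insert 1 (step 1): P = [1];  Q = [1]
  Insert 8 (step 2): P = [1, 8];  Q = [1, 2]
  Insert 9 (step 3): P = [1, 8, 9];  Q = [1, 2, 3]
  Insert 6 (step 4): P = [1, 6, 9] / [8];  Q = [1, 2, 3] / [4]
  Insert 4 (step 5): P = [1, 4, 9] / [6] / [8];  Q = [1, 2, 3] / [4] / [5]
  Insert 7 (step 6): P = [1, 4, 7] / [6, 9] / [8];  Q = [1, 2, 3] / [4, 6] / [5]
  Insert 3 (step 7): P = [1, 3, 7] / [4, 9] / [6] / [8];  Q = [1, 2, 3] / [4, 6] / [5] / [7]
  Insert 5 (step 8): P = [1, 3, 5] / [4, 7] / [6, 9] / [8];  Q = [1, 2, 3] / [4, 6] / [5, 8] / [7]
  Insert 2 (step 9): P = [1, 2, 5] / [3, 7] / [4, 9] / [6] / [8];  Q = [1, 2, 3] / [4, 6] / [5, 8] / [7] / [9]
Final shape: (3, 2, 2, 1, 1).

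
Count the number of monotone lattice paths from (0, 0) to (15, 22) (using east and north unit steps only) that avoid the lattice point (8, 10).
Number of paths = 7159321656

Total paths from (0, 0) to (15, 22): C(37, 15) = 9364199760. Paths through (8, 10): (paths (0, 0) → (8, 10)) × (paths (8, 10) → (15, 22)) = C(18, 8) · C(19, 7) = 43758 · 50388 = 2204878104. Avoidance count = 9364199760 − 2204878104 = 7159321656.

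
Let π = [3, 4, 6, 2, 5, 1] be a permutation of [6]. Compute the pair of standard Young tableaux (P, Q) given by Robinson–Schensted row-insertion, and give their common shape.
P = [1, 4, 5] / [2, 6] / [3];  Q = [1, 2, 3] / [4, 5] / [6];  common shape = (3, 2, 1)

Row-insert the values π_1, π_2, … into P one at a time, bumping the leftmost entry strictly greater than the inserted value down to the next row. The recording tableau Q records, in position (i, j), the step at which that cell was added to P.
  Insert 3 (step 1): P = [3];  Q = [1]
  Insert 4 (step 2): P = [3, 4];  Q = [1, 2]
  Insert 6 (step 3): P = [3, 4, 6];  Q = [1, 2, 3]
  Insert 2 (step 4): P = [2, 4, 6] / [3];  Q = [1, 2, 3] / [4]
  Insert 5 (step 5): P = [2, 4, 5] / [3, 6];  Q = [1, 2, 3] / [4, 5]
  Insert 1 (step 6): P = [1, 4, 5] / [2, 6] / [3];  Q = [1, 2, 3] / [4, 5] / [6]
Final shape: (3, 2, 1).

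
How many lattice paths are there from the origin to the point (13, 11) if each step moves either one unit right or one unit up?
Number of paths = 2496144

A monotone lattice path from (0, 0) to (13, 11) consists of 13 east steps and 11 north steps in some order, so it is determined by which 13 of the 24 steps are east. The count is C(24, 13) = 2496144.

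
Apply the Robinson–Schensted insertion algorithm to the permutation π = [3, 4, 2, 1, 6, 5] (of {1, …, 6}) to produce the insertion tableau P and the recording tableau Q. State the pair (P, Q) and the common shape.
P = [1, 4, 5] / [2, 6] / [3];  Q = [1, 2, 5] / [3, 6] / [4];  common shape = (3, 2, 1)

Row-insert the values π_1, π_2, … into P one at a time, bumping the leftmost entry strictly greater than the inserted value down to the next row. The recording tableau Q records, in position (i, j), the step at which that cell was added to P.
  Insert 3 (step 1): P = [3];  Q = [1]
  Insert 4 (step 2): P = [3, 4];  Q = [1, 2]
  Insert 2 (step 3): P = [2, 4] / [3];  Q = [1, 2] / [3]
  Insert 1 (step 4): P = [1, 4] / [2] / [3];  Q = [1, 2] / [3] / [4]
  Insert 6 (step 5): P = [1, 4, 6] / [2] / [3];  Q = [1, 2, 5] / [3] / [4]
  Insert 5 (step 6): P = [1, 4, 5] / [2, 6] / [3];  Q = [1, 2, 5] / [3, 6] / [4]
Final shape: (3, 2, 1).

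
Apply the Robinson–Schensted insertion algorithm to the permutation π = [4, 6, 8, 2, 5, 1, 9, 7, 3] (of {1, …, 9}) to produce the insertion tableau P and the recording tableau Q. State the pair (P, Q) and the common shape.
P = [1, 3, 7, 9] / [2, 5, 8] / [4, 6];  Q = [1, 2, 3, 7] / [4, 5, 8] / [6, 9];  common shape = (4, 3, 2)

Row-insert the values π_1, π_2, … into P one at a time, bumping the leftmost entry strictly greater than the inserted value down to the next row. The recording tableau Q records, in position (i, j), the step at which that cell was added to P.
  Insert 4 (step 1): P = [4];  Q = [1]
  Insert 6 (step 2): P = [4, 6];  Q = [1, 2]
  Insert 8 (step 3): P = [4, 6, 8];  Q = [1, 2, 3]
  Insert 2 (step 4): P = [2, 6, 8] / [4];  Q = [1, 2, 3] / [4]
  Insert 5 (step 5): P = [2, 5, 8] / [4, 6];  Q = [1, 2, 3] / [4, 5]
  Insert 1 (step 6): P = [1, 5, 8] / [2, 6] / [4];  Q = [1, 2, 3] / [4, 5] / [6]
  Insert 9 (step 7): P = [1, 5, 8, 9] / [2, 6] / [4];  Q = [1, 2, 3, 7] / [4, 5] / [6]
  Insert 7 (step 8): P = [1, 5, 7, 9] / [2, 6, 8] / [4];  Q = [1, 2, 3, 7] / [4, 5, 8] / [6]
  Insert 3 (step 9): P = [1, 3, 7, 9] / [2, 5, 8] / [4, 6];  Q = [1, 2, 3, 7] / [4, 5, 8] / [6, 9]
Final shape: (4, 3, 2).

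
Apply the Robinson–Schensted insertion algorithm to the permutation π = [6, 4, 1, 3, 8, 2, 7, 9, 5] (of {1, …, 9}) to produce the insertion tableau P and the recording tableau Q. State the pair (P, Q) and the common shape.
P = [1, 2, 5, 9] / [3, 7] / [4, 8] / [6];  Q = [1, 4, 5, 8] / [2, 7] / [3, 9] / [6];  common shape = (4, 2, 2, 1)

Row-insert the values π_1, π_2, … into P one at a time, bumping the leftmost entry strictly greater than the inserted value down to the next row. The recording tableau Q records, in position (i, j), the step at which that cell was added to P.
  Insert 6 (step 1): P = [6];  Q = [1]
  Insert 4 (step 2): P = [4] / [6];  Q = [1] / [2]
  Insert 1 (step 3): P = [1] / [4] / [6];  Q = [1] / [2] / [3]
  Insert 3 (step 4): P = [1, 3] / [4] / [6];  Q = [1, 4] / [2] / [3]
  Insert 8 (step 5): P = [1, 3, 8] / [4] / [6];  Q = [1, 4, 5] / [2] / [3]
  Insert 2 (step 6): P = [1, 2, 8] / [3] / [4] / [6];  Q = [1, 4, 5] / [2] / [3] / [6]
  Insert 7 (step 7): P = [1, 2, 7] / [3, 8] / [4] / [6];  Q = [1, 4, 5] / [2, 7] / [3] / [6]
  Insert 9 (step 8): P = [1, 2, 7, 9] / [3, 8] / [4] / [6];  Q = [1, 4, 5, 8] / [2, 7] / [3] / [6]
  Insert 5 (step 9): P = [1, 2, 5, 9] / [3, 7] / [4, 8] / [6];  Q = [1, 4, 5, 8] / [2, 7] / [3, 9] / [6]
Final shape: (4, 2, 2, 1).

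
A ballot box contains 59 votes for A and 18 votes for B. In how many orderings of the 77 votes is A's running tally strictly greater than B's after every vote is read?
Strict-lead orderings = 87065190340775800

Total orderings of the 77 votes with 59 for A: C(77, 59) = 163512674542432600. By the Bertrand ballot formula (Cycle Lemma / reflection principle), the number of orderings in which A is strictly ahead of B throughout is (p − q)/(p + q) · C(p + q, p) = (59 − 18)/(59 + 18) · 163512674542432600 = 87065190340775800.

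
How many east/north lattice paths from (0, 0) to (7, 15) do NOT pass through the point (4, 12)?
Number of paths = 134144

Total paths from (0, 0) to (7, 15): C(22, 7) = 170544. Paths through (4, 12): (paths (0, 0) → (4, 12)) × (paths (4, 12) → (7, 15)) = C(16, 4) · C(6, 3) = 1820 · 20 = 36400. Avoidance count = 170544 − 36400 = 134144.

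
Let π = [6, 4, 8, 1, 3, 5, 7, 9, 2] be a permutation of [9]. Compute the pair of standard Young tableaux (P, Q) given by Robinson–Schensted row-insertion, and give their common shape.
P = [1, 2, 5, 7, 9] / [3, 8] / [4] / [6];  Q = [1, 3, 6, 7, 8] / [2, 5] / [4] / [9];  common shape = (5, 2, 1, 1)

Row-insert the values π_1, π_2, … into P one at a time, bumping the leftmost entry strictly greater than the inserted value down to the next row. The recording tableau Q records, in position (i, j), the step at which that cell was added to P.
  Insert 6 (step 1): P = [6];  Q = [1]
  Insert 4 (step 2): P = [4] / [6];  Q = [1] / [2]
  Insert 8 (step 3): P = [4, 8] / [6];  Q = [1, 3] / [2]
  Insert 1 (step 4): P = [1, 8] / [4] / [6];  Q = [1, 3] / [2] / [4]
  Insert 3 (step 5): P = [1, 3] / [4, 8] / [6];  Q = [1, 3] / [2, 5] / [4]
  Insert 5 (step 6): P = [1, 3, 5] / [4, 8] / [6];  Q = [1, 3, 6] / [2, 5] / [4]
  Insert 7 (step 7): P = [1, 3, 5, 7] / [4, 8] / [6];  Q = [1, 3, 6, 7] / [2, 5] / [4]
  Insert 9 (step 8): P = [1, 3, 5, 7, 9] / [4, 8] / [6];  Q = [1, 3, 6, 7, 8] / [2, 5] / [4]
  Insert 2 (step 9): P = [1, 2, 5, 7, 9] / [3, 8] / [4] / [6];  Q = [1, 3, 6, 7, 8] / [2, 5] / [4] / [9]
Final shape: (5, 2, 1, 1).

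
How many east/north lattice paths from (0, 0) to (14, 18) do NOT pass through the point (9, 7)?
Number of paths = 421465680

Total paths from (0, 0) to (14, 18): C(32, 14) = 471435600. Paths through (9, 7): (paths (0, 0) → (9, 7)) × (paths (9, 7) → (14, 18)) = C(16, 9) · C(16, 5) = 11440 · 4368 = 49969920. Avoidance count = 471435600 − 49969920 = 421465680.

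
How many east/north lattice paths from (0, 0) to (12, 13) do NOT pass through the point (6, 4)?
Number of paths = 4149250

Total paths from (0, 0) to (12, 13): C(25, 12) = 5200300. Paths through (6, 4): (paths (0, 0) → (6, 4)) × (paths (6, 4) → (12, 13)) = C(10, 6) · C(15, 6) = 210 · 5005 = 1051050. Avoidance count = 5200300 − 1051050 = 4149250.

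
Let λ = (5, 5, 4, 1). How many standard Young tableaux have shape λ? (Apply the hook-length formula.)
# SYT of shape (5, 5, 4, 1) = 54054

Hook-length formula: f^λ = n! / Π hook(c), product over all cells c of the Young diagram. For λ = (5, 5, 4, 1), n = 15 boxes. Hook lengths by row (left-to-right, top-to-bottom): [8, 6, 5, 4, 2]; [7, 5, 4, 3, 1]; [5, 3, 2, 1]; [1]. Product of hooks = 24192000. So f^λ = 15! / 24192000 = 1307674368000 / 24192000 = 54054.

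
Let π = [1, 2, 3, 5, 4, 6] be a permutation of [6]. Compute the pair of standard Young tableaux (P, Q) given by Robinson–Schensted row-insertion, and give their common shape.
P = [1, 2, 3, 4, 6] / [5];  Q = [1, 2, 3, 4, 6] / [5];  common shape = (5, 1)

Row-insert the values π_1, π_2, … into P one at a time, bumping the leftmost entry strictly greater than the inserted value down to the next row. The recording tableau Q records, in position (i, j), the step at which that cell was added to P.
  Insert 1 (step 1): P = [1];  Q = [1]
  Insert 2 (step 2): P = [1, 2];  Q = [1, 2]
  Insert 3 (step 3): P = [1, 2, 3];  Q = [1, 2, 3]
  Insert 5 (step 4): P = [1, 2, 3, 5];  Q = [1, 2, 3, 4]
  Insert 4 (step 5): P = [1, 2, 3, 4] / [5];  Q = [1, 2, 3, 4] / [5]
  Insert 6 (step 6): P = [1, 2, 3, 4, 6] / [5];  Q = [1, 2, 3, 4, 6] / [5]
Final shape: (5, 1).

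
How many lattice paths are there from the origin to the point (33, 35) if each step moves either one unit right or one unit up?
Number of paths = 27640097433090845976

A monotone lattice path from (0, 0) to (33, 35) consists of 33 east steps and 35 north steps in some order, so it is determined by which 33 of the 68 steps are east. The count is C(68, 33) = 27640097433090845976.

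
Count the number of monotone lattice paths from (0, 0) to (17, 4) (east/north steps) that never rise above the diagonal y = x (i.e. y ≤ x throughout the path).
Number of paths = 4655

By the reflection principle (André's argument), the number of monotone paths to (17, 4) with n ≤ m that never go above y = x is C(21, 17) − C(21, 18) = 5985 − 1330 = 4655.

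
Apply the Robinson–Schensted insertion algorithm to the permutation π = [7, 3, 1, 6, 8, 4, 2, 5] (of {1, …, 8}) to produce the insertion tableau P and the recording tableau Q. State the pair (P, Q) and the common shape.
P = [1, 2, 5] / [3, 4, 8] / [6] / [7];  Q = [1, 4, 5] / [2, 6, 8] / [3] / [7];  common shape = (3, 3, 1, 1)

Row-insert the values π_1, π_2, … into P one at a time, bumping the leftmost entry strictly greater than the inserted value down to the next row. The recording tableau Q records, in position (i, j), the step at which that cell was added to P.
  Insert 7 (step 1): P = [7];  Q = [1]
  Insert 3 (step 2): P = [3] / [7];  Q = [1] / [2]
  Insert 1 (step 3): P = [1] / [3] / [7];  Q = [1] / [2] / [3]
  Insert 6 (step 4): P = [1, 6] / [3] / [7];  Q = [1, 4] / [2] / [3]
  Insert 8 (step 5): P = [1, 6, 8] / [3] / [7];  Q = [1, 4, 5] / [2] / [3]
  Insert 4 (step 6): P = [1, 4, 8] / [3, 6] / [7];  Q = [1, 4, 5] / [2, 6] / [3]
  Insert 2 (step 7): P = [1, 2, 8] / [3, 4] / [6] / [7];  Q = [1, 4, 5] / [2, 6] / [3] / [7]
  Insert 5 (step 8): P = [1, 2, 5] / [3, 4, 8] / [6] / [7];  Q = [1, 4, 5] / [2, 6, 8] / [3] / [7]
Final shape: (3, 3, 1, 1).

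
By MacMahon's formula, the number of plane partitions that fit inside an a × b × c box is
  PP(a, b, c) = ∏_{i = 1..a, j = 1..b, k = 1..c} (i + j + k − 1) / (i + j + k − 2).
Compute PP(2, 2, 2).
PP(2, 2, 2) = 20

Evaluate the triple product over i = 1..2, j = 1..2, k = 1..2. The factors are (2/1) · (3/2) · (3/2) · (4/3) · (3/2) · (4/3) · (4/3) · (5/4). The numerators and denominators telescope so the product is an integer; carrying out the multiplication exactly gives PP(2, 2, 2) = 20.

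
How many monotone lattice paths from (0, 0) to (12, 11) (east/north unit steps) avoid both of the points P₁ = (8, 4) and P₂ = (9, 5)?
Number of paths = 1103720

Inclusion–exclusion. Total paths: C(23, 12) = 1352078. Through P₁: C(12, 8)·C(11, 4) = 163350. Through P₂: C(14, 9)·C(9, 3) = 168168. Since P₁ is strictly southwest of P₂, a monotone path through both must visit P₁ then P₂; paths through both = C(12, 8)·C(2, 1)·C(9, 3) = 83160. Avoid both = 1352078 − 163350 − 168168 + 83160 = 1103720.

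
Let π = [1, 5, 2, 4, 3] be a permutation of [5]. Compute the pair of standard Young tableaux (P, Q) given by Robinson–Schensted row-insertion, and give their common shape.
P = [1, 2, 3] / [4] / [5];  Q = [1, 2, 4] / [3] / [5];  common shape = (3, 1, 1)

Row-insert the values π_1, π_2, … into P one at a time, bumping the leftmost entry strictly greater than the inserted value down to the next row. The recording tableau Q records, in position (i, j), the step at which that cell was added to P.
  Insert 1 (step 1): P = [1];  Q = [1]
  Insert 5 (step 2): P = [1, 5];  Q = [1, 2]
  Insert 2 (step 3): P = [1, 2] / [5];  Q = [1, 2] / [3]
  Insert 4 (step 4): P = [1, 2, 4] / [5];  Q = [1, 2, 4] / [3]
  Insert 3 (step 5): P = [1, 2, 3] / [4] / [5];  Q = [1, 2, 4] / [3] / [5]
Final shape: (3, 1, 1).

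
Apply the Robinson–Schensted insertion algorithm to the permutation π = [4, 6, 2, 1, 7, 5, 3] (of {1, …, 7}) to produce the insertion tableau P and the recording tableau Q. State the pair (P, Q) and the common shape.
P = [1, 3, 7] / [2, 5] / [4, 6];  Q = [1, 2, 5] / [3, 6] / [4, 7];  common shape = (3, 2, 2)

Row-insert the values π_1, π_2, … into P one at a time, bumping the leftmost entry strictly greater than the inserted value down to the next row. The recording tableau Q records, in position (i, j), the step at which that cell was added to P.
  Insert 4 (step 1): P = [4];  Q = [1]
  Insert 6 (step 2): P = [4, 6];  Q = [1, 2]
  Insert 2 (step 3): P = [2, 6] / [4];  Q = [1, 2] / [3]
  Insert 1 (step 4): P = [1, 6] / [2] / [4];  Q = [1, 2] / [3] / [4]
  Insert 7 (step 5): P = [1, 6, 7] / [2] / [4];  Q = [1, 2, 5] / [3] / [4]
  Insert 5 (step 6): P = [1, 5, 7] / [2, 6] / [4];  Q = [1, 2, 5] / [3, 6] / [4]
  Insert 3 (step 7): P = [1, 3, 7] / [2, 5] / [4, 6];  Q = [1, 2, 5] / [3, 6] / [4, 7]
Final shape: (3, 2, 2).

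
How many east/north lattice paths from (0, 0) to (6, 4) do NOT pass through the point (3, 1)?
Number of paths = 130

Total paths from (0, 0) to (6, 4): C(10, 6) = 210. Paths through (3, 1): (paths (0, 0) → (3, 1)) × (paths (3, 1) → (6, 4)) = C(4, 3) · C(6, 3) = 4 · 20 = 80. Avoidance count = 210 − 80 = 130.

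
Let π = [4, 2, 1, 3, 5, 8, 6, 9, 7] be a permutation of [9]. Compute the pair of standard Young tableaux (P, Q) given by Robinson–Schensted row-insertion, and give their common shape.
P = [1, 3, 5, 6, 7] / [2, 8, 9] / [4];  Q = [1, 4, 5, 6, 8] / [2, 7, 9] / [3];  common shape = (5, 3, 1)

Row-insert the values π_1, π_2, … into P one at a time, bumping the leftmost entry strictly greater than the inserted value down to the next row. The recording tableau Q records, in position (i, j), the step at which that cell was added to P.
  Insert 4 (step 1): P = [4];  Q = [1]
  Insert 2 (step 2): P = [2] / [4];  Q = [1] / [2]
  Insert 1 (step 3): P = [1] / [2] / [4];  Q = [1] / [2] / [3]
  Insert 3 (step 4): P = [1, 3] / [2] / [4];  Q = [1, 4] / [2] / [3]
  Insert 5 (step 5): P = [1, 3, 5] / [2] / [4];  Q = [1, 4, 5] / [2] / [3]
  Insert 8 (step 6): P = [1, 3, 5, 8] / [2] / [4];  Q = [1, 4, 5, 6] / [2] / [3]
  Insert 6 (step 7): P = [1, 3, 5, 6] / [2, 8] / [4];  Q = [1, 4, 5, 6] / [2, 7] / [3]
  Insert 9 (step 8): P = [1, 3, 5, 6, 9] / [2, 8] / [4];  Q = [1, 4, 5, 6, 8] / [2, 7] / [3]
  Insert 7 (step 9): P = [1, 3, 5, 6, 7] / [2, 8, 9] / [4];  Q = [1, 4, 5, 6, 8] / [2, 7, 9] / [3]
Final shape: (5, 3, 1).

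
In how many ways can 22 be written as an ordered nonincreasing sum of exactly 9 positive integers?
p(22, 9 parts) = 94

Partitions of n into exactly k parts are in bijection with partitions of n − k into at most k parts (subtract 1 from each part). So p(22, exactly 9) = p(13, parts ≤ 9). Computing via the recurrence p(m, j) = p(m, j−1) + p(m−j, j) gives 94.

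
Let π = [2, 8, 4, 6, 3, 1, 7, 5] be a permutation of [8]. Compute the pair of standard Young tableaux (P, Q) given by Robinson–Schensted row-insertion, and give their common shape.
P = [1, 3, 5, 7] / [2, 6] / [4] / [8];  Q = [1, 2, 4, 7] / [3, 8] / [5] / [6];  common shape = (4, 2, 1, 1)

Row-insert the values π_1, π_2, … into P one at a time, bumping the leftmost entry strictly greater than the inserted value down to the next row. The recording tableau Q records, in position (i, j), the step at which that cell was added to P.
  Insert 2 (step 1): P = [2];  Q = [1]
  Insert 8 (step 2): P = [2, 8];  Q = [1, 2]
  Insert 4 (step 3): P = [2, 4] / [8];  Q = [1, 2] / [3]
  Insert 6 (step 4): P = [2, 4, 6] / [8];  Q = [1, 2, 4] / [3]
  Insert 3 (step 5): P = [2, 3, 6] / [4] / [8];  Q = [1, 2, 4] / [3] / [5]
  Insert 1 (step 6): P = [1, 3, 6] / [2] / [4] / [8];  Q = [1, 2, 4] / [3] / [5] / [6]
  Insert 7 (step 7): P = [1, 3, 6, 7] / [2] / [4] / [8];  Q = [1, 2, 4, 7] / [3] / [5] / [6]
  Insert 5 (step 8): P = [1, 3, 5, 7] / [2, 6] / [4] / [8];  Q = [1, 2, 4, 7] / [3, 8] / [5] / [6]
Final shape: (4, 2, 1, 1).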